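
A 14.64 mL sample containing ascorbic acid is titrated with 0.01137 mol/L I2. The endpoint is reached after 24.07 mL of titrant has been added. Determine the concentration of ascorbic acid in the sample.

n(I2) = 0.01137 x 0.02407 = 0.0002737 mol.
From the balanced equation, 1 mol I2 reacts with 1 mol ascorbic acid, so n(ascorbic acid) = 0.0002737 x 1/1 = 0.0002737 mol.
[ascorbic acid] = 0.0002737 / 0.01464 L = 0.0187 M.

0.0187 M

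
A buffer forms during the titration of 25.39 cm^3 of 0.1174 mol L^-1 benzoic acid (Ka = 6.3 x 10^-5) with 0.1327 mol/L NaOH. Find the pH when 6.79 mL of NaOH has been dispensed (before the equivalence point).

3.84

Initial n(C6H5COOH) = 0.1174 x 0.02539 = 0.002981 mol.
n(NaOH) added = 0.1327 x 0.006790 = 0.0009010 mol, converting that many moles of C6H5COOH to C6H5COO-.
Remaining n(C6H5COOH) = 0.002080 mol; n(C6H5COO-) = 0.0009010 mol.
By Henderson-Hasselbalch, pH = pKa + log([A^-]/[HA]) = 4.20 + log(0.0009010/0.002080) = 4.20 + (-0.36) = 3.84.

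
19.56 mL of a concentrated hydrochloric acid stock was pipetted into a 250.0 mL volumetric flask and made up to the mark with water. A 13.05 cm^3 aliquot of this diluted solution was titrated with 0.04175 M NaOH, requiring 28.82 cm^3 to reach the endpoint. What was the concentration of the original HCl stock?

n(NaOH) = 0.04175 x 0.02882 = 0.001203 mol.
n(HCl) in the aliquot = 0.001203 mol.
[diluted HCl] = 0.001203 / 0.01305 = 0.09220 M.
Dilution factor = 250.0/19.56 = 12.78, so [stock] = 0.09220 x 12.78 = 1.18 M.

1.18 M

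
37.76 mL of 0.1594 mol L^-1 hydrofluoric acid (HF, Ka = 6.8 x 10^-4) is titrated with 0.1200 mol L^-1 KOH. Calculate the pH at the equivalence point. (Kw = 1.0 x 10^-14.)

n(HF) = 0.1594 x 0.03776 = 0.006019 mol; V(KOH) at equivalence = 0.006019/0.1200 = 0.05016 L.
At equivalence all the acid is converted to F-; total volume = 0.03776 + 0.05016 = 0.08792 L, so [F-] = 0.006019/0.08792 = 0.06846 M.
Kb = Kw/Ka = 1.0e-14 / 6.8 x 10^-4 = 1.47e-11.
[OH^-] = sqrt(Kb x [F-]) = sqrt(1.47e-11 x 0.06846) = 1.00e-6 M.
pOH = 6.00, so pH = 14.00 - 6.00 = 8.00.

8.00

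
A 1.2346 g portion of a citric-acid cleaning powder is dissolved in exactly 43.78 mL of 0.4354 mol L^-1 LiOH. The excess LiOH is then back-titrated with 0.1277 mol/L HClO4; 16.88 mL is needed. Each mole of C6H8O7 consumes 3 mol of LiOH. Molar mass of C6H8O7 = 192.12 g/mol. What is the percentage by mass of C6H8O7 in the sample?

Total n(LiOH) added = 0.4354 x 0.04378 = 0.01906 mol.
n(HClO4) used = 0.1277 x 0.01688 = 0.002156 mol, which equals the excess n(LiOH).
So n(LiOH) consumed by the sample = 0.01906 - 0.002156 = 0.01691 mol.
n(C6H8O7) = 0.01691 / 3 = 0.005635 mol.
mass C6H8O7 = 0.005635 x 192.12 = 1.083 g, so %C6H8O7 = 1.083/1.2346 x 100 = 87.7%.

87.7%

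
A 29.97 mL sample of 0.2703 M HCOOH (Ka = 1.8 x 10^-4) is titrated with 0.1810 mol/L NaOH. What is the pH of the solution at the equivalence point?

8.39

n(HCOOH) = 0.2703 x 0.02997 = 0.008101 mol; V(NaOH) at equivalence = 0.008101/0.1810 = 0.04476 L.
At equivalence all the acid is converted to HCOO-; total volume = 0.02997 + 0.04476 = 0.07473 L, so [HCOO-] = 0.008101/0.07473 = 0.1084 M.
Kb = Kw/Ka = 1.0e-14 / 1.8 x 10^-4 = 5.56e-11.
[OH^-] = sqrt(Kb x [HCOO-]) = sqrt(5.56e-11 x 0.1084) = 2.45e-6 M.
pOH = 5.61, so pH = 14.00 - 5.61 = 8.39.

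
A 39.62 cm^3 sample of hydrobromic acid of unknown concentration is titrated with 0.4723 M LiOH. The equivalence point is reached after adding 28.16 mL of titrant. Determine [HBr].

n(LiOH) delivered = 0.4723 x 0.02816 = 0.01330 mol.
For a 1:1 reaction, n(HBr) = 0.01330 mol.
[HBr] = 0.01330 mol / 0.03962 L = 0.336 M.

0.336 M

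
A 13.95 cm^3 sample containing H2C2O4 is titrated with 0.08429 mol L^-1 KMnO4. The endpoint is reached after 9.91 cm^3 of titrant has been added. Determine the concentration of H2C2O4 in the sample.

0.150 M

n(KMnO4) = 0.08429 x 0.009910 = 0.0008353 mol.
From the balanced equation, 2 mol KMnO4 reacts with 5 mol H2C2O4, so n(H2C2O4) = 0.0008353 x 5/2 = 0.002088 mol.
[H2C2O4] = 0.002088 / 0.01395 L = 0.150 M.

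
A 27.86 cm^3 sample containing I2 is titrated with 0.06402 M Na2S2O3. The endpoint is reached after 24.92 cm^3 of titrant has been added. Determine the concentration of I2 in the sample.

n(Na2S2O3) = 0.06402 x 0.02492 = 0.001595 mol.
From the balanced equation, 2 mol Na2S2O3 reacts with 1 mol I2, so n(I2) = 0.001595 x 1/2 = 0.0007977 mol.
[I2] = 0.0007977 / 0.02786 L = 0.0286 M.

0.0286 M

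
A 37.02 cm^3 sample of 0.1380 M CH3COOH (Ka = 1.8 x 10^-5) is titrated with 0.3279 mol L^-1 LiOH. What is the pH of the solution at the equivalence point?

n(CH3COOH) = 0.1380 x 0.03702 = 0.005109 mol; V(LiOH) at equivalence = 0.005109/0.3279 = 0.01558 L.
At equivalence all the acid is converted to CH3COO-; total volume = 0.03702 + 0.01558 = 0.05260 L, so [CH3COO-] = 0.005109/0.05260 = 0.09712 M.
Kb = Kw/Ka = 1.0e-14 / 1.8 x 10^-5 = 5.56e-10.
[OH^-] = sqrt(Kb x [CH3COO-]) = sqrt(5.56e-10 x 0.09712) = 7.35e-6 M.
pOH = 5.13, so pH = 14.00 - 5.13 = 8.87.

8.87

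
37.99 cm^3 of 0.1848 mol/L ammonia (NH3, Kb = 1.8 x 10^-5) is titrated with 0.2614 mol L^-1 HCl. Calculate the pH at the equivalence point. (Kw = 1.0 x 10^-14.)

n(NH3) = 0.1848 x 0.03799 = 0.007021 mol; V(HCl) at equivalence = 0.007021/0.2614 = 0.02686 L.
At equivalence the base is fully converted to NH4+; total volume = 0.06485 L, so [NH4+] = 0.007021/0.06485 = 0.1083 M.
Ka(NH4+) = Kw/Kb = 1.0e-14 / 1.8 x 10^-5 = 5.56e-10.
[H^+] = sqrt(Ka x [NH4+]) = sqrt(5.56e-10 x 0.1083) = 7.76e-6 M.
pH = -log(7.76e-6) = 5.11.

5.11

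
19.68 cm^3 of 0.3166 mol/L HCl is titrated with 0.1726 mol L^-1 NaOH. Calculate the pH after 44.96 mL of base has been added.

12.37

n(acid) = 0.3166 x 0.01968 = 0.006231 mol; n(NaOH) added = 0.1726 x 0.04496 = 0.007760 mol.
Base is in excess by 0.007760 - 0.006231 = 0.001529 mol in a total volume of 0.06464 L.
[OH^-] = 0.001529/0.06464 = 0.02366 M, so pOH = 1.63 and pH = 14.00 - 1.63 = 12.37.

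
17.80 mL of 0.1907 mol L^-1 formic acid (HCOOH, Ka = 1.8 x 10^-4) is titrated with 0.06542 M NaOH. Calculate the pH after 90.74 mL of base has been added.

n(acid) = 0.1907 x 0.01780 = 0.003394 mol; n(NaOH) added = 0.06542 x 0.09074 = 0.005936 mol.
Base is in excess by 0.005936 - 0.003394 = 0.002542 mol in a total volume of 0.1085 L.
[OH^-] = 0.002542/0.1085 = 0.02342 M, so pOH = 1.63 and pH = 14.00 - 1.63 = 12.37.

12.37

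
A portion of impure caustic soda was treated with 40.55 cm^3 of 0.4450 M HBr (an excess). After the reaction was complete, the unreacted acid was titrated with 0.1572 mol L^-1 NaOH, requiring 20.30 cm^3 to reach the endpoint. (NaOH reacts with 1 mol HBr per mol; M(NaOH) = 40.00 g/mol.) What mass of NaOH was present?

Total n(HBr) added = 0.4450 x 0.04055 = 0.01804 mol.
n(NaOH) used = 0.1572 x 0.02030 = 0.003191 mol, which equals the excess n(HBr).
So n(HBr) consumed by the sample = 0.01804 - 0.003191 = 0.01485 mol.
n(NaOH) = 0.01485 / 1 = 0.01485 mol.
mass = 0.01485 mol x 40.00 g/mol = 0.594 g.

0.594 g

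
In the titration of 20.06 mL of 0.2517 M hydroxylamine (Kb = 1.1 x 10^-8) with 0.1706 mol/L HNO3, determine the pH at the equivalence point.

3.52

n(NH2OH) = 0.2517 x 0.02006 = 0.005049 mol; V(HNO3) at equivalence = 0.005049/0.1706 = 0.02960 L.
At equivalence the base is fully converted to NH3OH+; total volume = 0.04966 L, so [NH3OH+] = 0.005049/0.04966 = 0.1017 M.
Ka(NH3OH+) = Kw/Kb = 1.0e-14 / 1.1 x 10^-8 = 9.09e-7.
[H^+] = sqrt(Ka x [NH3OH+]) = sqrt(9.09e-7 x 0.1017) = 0.000304 M.
pH = -log(0.000304) = 3.52.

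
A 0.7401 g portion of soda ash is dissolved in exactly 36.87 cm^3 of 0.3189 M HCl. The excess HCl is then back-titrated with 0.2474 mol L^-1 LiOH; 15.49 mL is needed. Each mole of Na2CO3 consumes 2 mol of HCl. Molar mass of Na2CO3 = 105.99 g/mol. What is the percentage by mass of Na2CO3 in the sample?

56.8%

Total n(HCl) added = 0.3189 x 0.03687 = 0.01176 mol.
n(LiOH) used = 0.2474 x 0.01549 = 0.003832 mol, which equals the excess n(HCl).
So n(HCl) consumed by the sample = 0.01176 - 0.003832 = 0.007926 mol.
n(Na2CO3) = 0.007926 / 2 = 0.003963 mol.
mass Na2CO3 = 0.003963 x 105.99 = 0.4200 g, so %Na2CO3 = 0.4200/0.7401 x 100 = 56.8%.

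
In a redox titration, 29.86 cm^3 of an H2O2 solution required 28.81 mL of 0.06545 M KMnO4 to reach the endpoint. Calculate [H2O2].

0.158 M

n(KMnO4) = 0.06545 x 0.02881 = 0.001886 mol.
From the balanced equation, 2 mol KMnO4 reacts with 5 mol H2O2, so n(H2O2) = 0.001886 x 5/2 = 0.004714 mol.
[H2O2] = 0.004714 / 0.02986 L = 0.158 M.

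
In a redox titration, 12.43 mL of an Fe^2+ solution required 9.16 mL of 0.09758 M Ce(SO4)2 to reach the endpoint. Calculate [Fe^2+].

0.0719 M

n(Ce(SO4)2) = 0.09758 x 0.009160 = 0.0008938 mol.
From the balanced equation, 1 mol Ce(SO4)2 reacts with 1 mol Fe^2+, so n(Fe^2+) = 0.0008938 x 1/1 = 0.0008938 mol.
[Fe^2+] = 0.0008938 / 0.01243 L = 0.0719 M.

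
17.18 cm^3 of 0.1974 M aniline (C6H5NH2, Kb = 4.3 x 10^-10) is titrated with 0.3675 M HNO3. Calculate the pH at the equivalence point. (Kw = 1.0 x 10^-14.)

n(C6H5NH2) = 0.1974 x 0.01718 = 0.003391 mol; V(HNO3) at equivalence = 0.003391/0.3675 = 0.009228 L.
At equivalence the base is fully converted to C6H5NH3+; total volume = 0.02641 L, so [C6H5NH3+] = 0.003391/0.02641 = 0.1284 M.
Ka(C6H5NH3+) = Kw/Kb = 1.0e-14 / 4.3 x 10^-10 = 2.33e-5.
[H^+] = sqrt(Ka x [C6H5NH3+]) = sqrt(2.33e-5 x 0.1284) = 0.00173 M.
pH = -log(0.00173) = 2.76.

2.76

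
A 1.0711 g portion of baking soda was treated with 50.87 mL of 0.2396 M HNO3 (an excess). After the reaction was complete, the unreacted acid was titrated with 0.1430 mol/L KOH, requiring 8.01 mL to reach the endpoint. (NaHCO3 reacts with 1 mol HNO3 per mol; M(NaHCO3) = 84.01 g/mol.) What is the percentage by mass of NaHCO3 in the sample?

86.6%

Total n(HNO3) added = 0.2396 x 0.05087 = 0.01219 mol.
n(KOH) used = 0.1430 x 0.008010 = 0.001145 mol, which equals the excess n(HNO3).
So n(HNO3) consumed by the sample = 0.01219 - 0.001145 = 0.01104 mol.
n(NaHCO3) = 0.01104 / 1 = 0.01104 mol.
mass NaHCO3 = 0.01104 x 84.01 = 0.9277 g, so %NaHCO3 = 0.9277/1.0711 x 100 = 86.6%.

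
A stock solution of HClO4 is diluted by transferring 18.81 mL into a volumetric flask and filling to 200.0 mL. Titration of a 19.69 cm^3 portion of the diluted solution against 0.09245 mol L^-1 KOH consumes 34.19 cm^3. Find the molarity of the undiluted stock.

n(KOH) = 0.09245 x 0.03419 = 0.003161 mol.
n(HClO4) in the aliquot = 0.003161 mol.
[diluted HClO4] = 0.003161 / 0.01969 = 0.1605 M.
Dilution factor = 200.0/18.81 = 10.63, so [stock] = 0.1605 x 10.63 = 1.71 M.

1.71 M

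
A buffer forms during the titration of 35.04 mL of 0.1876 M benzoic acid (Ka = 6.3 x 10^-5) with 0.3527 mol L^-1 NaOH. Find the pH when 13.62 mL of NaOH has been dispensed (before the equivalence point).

Initial n(C6H5COOH) = 0.1876 x 0.03504 = 0.006574 mol.
n(NaOH) added = 0.3527 x 0.01362 = 0.004804 mol, converting that many moles of C6H5COOH to C6H5COO-.
Remaining n(C6H5COOH) = 0.001770 mol; n(C6H5COO-) = 0.004804 mol.
By Henderson-Hasselbalch, pH = pKa + log([A^-]/[HA]) = 4.20 + log(0.004804/0.001770) = 4.20 + (+0.43) = 4.63.

4.63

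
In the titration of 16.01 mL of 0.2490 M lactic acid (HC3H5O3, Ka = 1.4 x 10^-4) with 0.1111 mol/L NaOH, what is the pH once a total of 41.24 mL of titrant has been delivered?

12.02

n(acid) = 0.2490 x 0.01601 = 0.003986 mol; n(NaOH) added = 0.1111 x 0.04124 = 0.004582 mol.
Base is in excess by 0.004582 - 0.003986 = 0.0005953 mol in a total volume of 0.05725 L.
[OH^-] = 0.0005953/0.05725 = 0.01040 M, so pOH = 1.98 and pH = 14.00 - 1.98 = 12.02.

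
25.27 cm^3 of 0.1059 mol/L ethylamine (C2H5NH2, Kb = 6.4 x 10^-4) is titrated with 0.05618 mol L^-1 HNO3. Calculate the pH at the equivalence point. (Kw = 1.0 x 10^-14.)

n(C2H5NH2) = 0.1059 x 0.02527 = 0.002676 mol; V(HNO3) at equivalence = 0.002676/0.05618 = 0.04763 L.
At equivalence the base is fully converted to C2H5NH3+; total volume = 0.07290 L, so [C2H5NH3+] = 0.002676/0.07290 = 0.03671 M.
Ka(C2H5NH3+) = Kw/Kb = 1.0e-14 / 6.4 x 10^-4 = 1.56e-11.
[H^+] = sqrt(Ka x [C2H5NH3+]) = sqrt(1.56e-11 x 0.03671) = 7.57e-7 M.
pH = -log(7.57e-7) = 6.12.

6.12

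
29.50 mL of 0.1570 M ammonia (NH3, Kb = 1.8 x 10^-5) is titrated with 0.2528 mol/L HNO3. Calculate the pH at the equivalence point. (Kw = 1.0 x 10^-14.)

n(NH3) = 0.1570 x 0.02950 = 0.004632 mol; V(HNO3) at equivalence = 0.004632/0.2528 = 0.01832 L.
At equivalence the base is fully converted to NH4+; total volume = 0.04782 L, so [NH4+] = 0.004632/0.04782 = 0.09685 M.
Ka(NH4+) = Kw/Kb = 1.0e-14 / 1.8 x 10^-5 = 5.56e-10.
[H^+] = sqrt(Ka x [NH4+]) = sqrt(5.56e-10 x 0.09685) = 7.34e-6 M.
pH = -log(7.34e-6) = 5.13.

5.13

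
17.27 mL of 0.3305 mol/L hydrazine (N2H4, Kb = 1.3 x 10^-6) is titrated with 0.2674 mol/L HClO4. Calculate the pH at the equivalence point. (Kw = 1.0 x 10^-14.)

4.47

n(N2H4) = 0.3305 x 0.01727 = 0.005708 mol; V(HClO4) at equivalence = 0.005708/0.2674 = 0.02135 L.
At equivalence the base is fully converted to N2H5+; total volume = 0.03862 L, so [N2H5+] = 0.005708/0.03862 = 0.1478 M.
Ka(N2H5+) = Kw/Kb = 1.0e-14 / 1.3 x 10^-6 = 7.69e-9.
[H^+] = sqrt(Ka x [N2H5+]) = sqrt(7.69e-9 x 0.1478) = 3.37e-5 M.
pH = -log(3.37e-5) = 4.47.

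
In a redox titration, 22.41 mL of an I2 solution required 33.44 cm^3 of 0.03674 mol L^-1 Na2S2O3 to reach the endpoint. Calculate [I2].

0.0274 M

n(Na2S2O3) = 0.03674 x 0.03344 = 0.001229 mol.
From the balanced equation, 2 mol Na2S2O3 reacts with 1 mol I2, so n(I2) = 0.001229 x 1/2 = 0.0006143 mol.
[I2] = 0.0006143 / 0.02241 L = 0.0274 M.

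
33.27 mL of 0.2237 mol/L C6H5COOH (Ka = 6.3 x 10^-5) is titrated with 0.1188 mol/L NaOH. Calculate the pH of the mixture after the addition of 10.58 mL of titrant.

Initial n(C6H5COOH) = 0.2237 x 0.03327 = 0.007442 mol.
n(NaOH) added = 0.1188 x 0.01058 = 0.001257 mol, converting that many moles of C6H5COOH to C6H5COO-.
Remaining n(C6H5COOH) = 0.006186 mol; n(C6H5COO-) = 0.001257 mol.
By Henderson-Hasselbalch, pH = pKa + log([A^-]/[HA]) = 4.20 + log(0.001257/0.006186) = 4.20 + (-0.69) = 3.51.

3.51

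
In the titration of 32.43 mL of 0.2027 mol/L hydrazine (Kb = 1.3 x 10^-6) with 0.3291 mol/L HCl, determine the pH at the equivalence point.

4.51

n(N2H4) = 0.2027 x 0.03243 = 0.006574 mol; V(HCl) at equivalence = 0.006574/0.3291 = 0.01997 L.
At equivalence the base is fully converted to N2H5+; total volume = 0.05240 L, so [N2H5+] = 0.006574/0.05240 = 0.1254 M.
Ka(N2H5+) = Kw/Kb = 1.0e-14 / 1.3 x 10^-6 = 7.69e-9.
[H^+] = sqrt(Ka x [N2H5+]) = sqrt(7.69e-9 x 0.1254) = 3.11e-5 M.
pH = -log(3.11e-5) = 4.51.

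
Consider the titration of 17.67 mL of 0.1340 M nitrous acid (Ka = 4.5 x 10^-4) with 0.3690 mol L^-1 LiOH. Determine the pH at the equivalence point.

8.17

n(HNO2) = 0.1340 x 0.01767 = 0.002368 mol; V(LiOH) at equivalence = 0.002368/0.3690 = 0.006417 L.
At equivalence all the acid is converted to NO2-; total volume = 0.01767 + 0.006417 = 0.02409 L, so [NO2-] = 0.002368/0.02409 = 0.09830 M.
Kb = Kw/Ka = 1.0e-14 / 4.5 x 10^-4 = 2.22e-11.
[OH^-] = sqrt(Kb x [NO2-]) = sqrt(2.22e-11 x 0.09830) = 1.48e-6 M.
pOH = 5.83, so pH = 14.00 - 5.83 = 8.17.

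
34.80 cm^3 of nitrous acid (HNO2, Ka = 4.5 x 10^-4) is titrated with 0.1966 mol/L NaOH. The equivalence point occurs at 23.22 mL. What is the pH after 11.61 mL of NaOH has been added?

3.35

11.61 mL is exactly half the equivalence volume (23.22/2), i.e. the half-equivalence point.
There, n(HA) = n(A^-), so pH = pKa = -log(4.5 x 10^-4) = 3.35.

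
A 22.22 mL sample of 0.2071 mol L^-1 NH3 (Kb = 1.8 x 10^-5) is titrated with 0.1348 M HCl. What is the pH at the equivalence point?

n(NH3) = 0.2071 x 0.02222 = 0.004602 mol; V(HCl) at equivalence = 0.004602/0.1348 = 0.03414 L.
At equivalence the base is fully converted to NH4+; total volume = 0.05636 L, so [NH4+] = 0.004602/0.05636 = 0.08165 M.
Ka(NH4+) = Kw/Kb = 1.0e-14 / 1.8 x 10^-5 = 5.56e-10.
[H^+] = sqrt(Ka x [NH4+]) = sqrt(5.56e-10 x 0.08165) = 6.74e-6 M.
pH = -log(6.74e-6) = 5.17.

5.17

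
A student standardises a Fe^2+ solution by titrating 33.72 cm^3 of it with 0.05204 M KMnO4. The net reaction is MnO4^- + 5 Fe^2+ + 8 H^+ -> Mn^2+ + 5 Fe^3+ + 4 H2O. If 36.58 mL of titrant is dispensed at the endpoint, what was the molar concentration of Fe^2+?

n(KMnO4) = 0.05204 x 0.03658 = 0.001904 mol.
From the balanced equation, 1 mol KMnO4 reacts with 5 mol Fe^2+, so n(Fe^2+) = 0.001904 x 5/1 = 0.009518 mol.
[Fe^2+] = 0.009518 / 0.03372 L = 0.282 M.

0.282 M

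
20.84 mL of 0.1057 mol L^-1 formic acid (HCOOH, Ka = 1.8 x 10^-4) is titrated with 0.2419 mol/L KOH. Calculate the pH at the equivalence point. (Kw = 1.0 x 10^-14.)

n(HCOOH) = 0.1057 x 0.02084 = 0.002203 mol; V(KOH) at equivalence = 0.002203/0.2419 = 0.009106 L.
At equivalence all the acid is converted to HCOO-; total volume = 0.02084 + 0.009106 = 0.02995 L, so [HCOO-] = 0.002203/0.02995 = 0.07356 M.
Kb = Kw/Ka = 1.0e-14 / 1.8 x 10^-4 = 5.56e-11.
[OH^-] = sqrt(Kb x [HCOO-]) = sqrt(5.56e-11 x 0.07356) = 2.02e-6 M.
pOH = 5.69, so pH = 14.00 - 5.69 = 8.31.

8.31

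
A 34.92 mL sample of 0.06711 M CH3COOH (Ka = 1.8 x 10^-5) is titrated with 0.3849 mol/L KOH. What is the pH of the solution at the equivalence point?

n(CH3COOH) = 0.06711 x 0.03492 = 0.002343 mol; V(KOH) at equivalence = 0.002343/0.3849 = 0.006089 L.
At equivalence all the acid is converted to CH3COO-; total volume = 0.03492 + 0.006089 = 0.04101 L, so [CH3COO-] = 0.002343/0.04101 = 0.05715 M.
Kb = Kw/Ka = 1.0e-14 / 1.8 x 10^-5 = 5.56e-10.
[OH^-] = sqrt(Kb x [CH3COO-]) = sqrt(5.56e-10 x 0.05715) = 5.63e-6 M.
pOH = 5.25, so pH = 14.00 - 5.25 = 8.75.

8.75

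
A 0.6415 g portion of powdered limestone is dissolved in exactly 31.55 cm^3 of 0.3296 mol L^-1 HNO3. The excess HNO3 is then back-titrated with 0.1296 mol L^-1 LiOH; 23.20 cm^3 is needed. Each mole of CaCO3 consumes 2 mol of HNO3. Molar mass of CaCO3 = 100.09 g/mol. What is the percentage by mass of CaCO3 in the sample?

57.7%

Total n(HNO3) added = 0.3296 x 0.03155 = 0.01040 mol.
n(LiOH) used = 0.1296 x 0.02320 = 0.003007 mol, which equals the excess n(HNO3).
So n(HNO3) consumed by the sample = 0.01040 - 0.003007 = 0.007392 mol.
n(CaCO3) = 0.007392 / 2 = 0.003696 mol.
mass CaCO3 = 0.003696 x 100.09 = 0.3699 g, so %CaCO3 = 0.3699/0.6415 x 100 = 57.7%.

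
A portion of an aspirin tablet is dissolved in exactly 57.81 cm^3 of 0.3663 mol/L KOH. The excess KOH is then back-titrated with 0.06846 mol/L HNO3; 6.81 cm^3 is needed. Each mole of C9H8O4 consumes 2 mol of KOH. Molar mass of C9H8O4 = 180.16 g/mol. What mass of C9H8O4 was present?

1.87 g

Total n(KOH) added = 0.3663 x 0.05781 = 0.02118 mol.
n(HNO3) used = 0.06846 x 0.006810 = 0.0004662 mol, which equals the excess n(KOH).
So n(KOH) consumed by the sample = 0.02118 - 0.0004662 = 0.02071 mol.
n(C9H8O4) = 0.02071 / 2 = 0.01035 mol.
mass = 0.01035 mol x 180.16 g/mol = 1.87 g.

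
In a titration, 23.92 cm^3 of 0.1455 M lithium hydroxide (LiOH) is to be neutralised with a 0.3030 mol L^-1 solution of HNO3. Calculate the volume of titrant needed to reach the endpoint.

11.5 mL

n(LiOH) = 0.1455 mol/L x 0.02392 L = 0.003480 mol.
At equivalence n(HNO3) = n(LiOH) = 0.003480 mol.
V(HNO3) = 0.003480 / 0.3030 = 0.01149 L = 11.5 mL.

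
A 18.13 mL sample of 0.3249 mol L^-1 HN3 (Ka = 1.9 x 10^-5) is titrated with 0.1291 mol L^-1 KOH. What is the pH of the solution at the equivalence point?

n(HN3) = 0.3249 x 0.01813 = 0.005890 mol; V(KOH) at equivalence = 0.005890/0.1291 = 0.04563 L.
At equivalence all the acid is converted to N3-; total volume = 0.01813 + 0.04563 = 0.06376 L, so [N3-] = 0.005890/0.06376 = 0.09239 M.
Kb = Kw/Ka = 1.0e-14 / 1.9 x 10^-5 = 5.26e-10.
[OH^-] = sqrt(Kb x [N3-]) = sqrt(5.26e-10 x 0.09239) = 6.97e-6 M.
pOH = 5.16, so pH = 14.00 - 5.16 = 8.84.

8.84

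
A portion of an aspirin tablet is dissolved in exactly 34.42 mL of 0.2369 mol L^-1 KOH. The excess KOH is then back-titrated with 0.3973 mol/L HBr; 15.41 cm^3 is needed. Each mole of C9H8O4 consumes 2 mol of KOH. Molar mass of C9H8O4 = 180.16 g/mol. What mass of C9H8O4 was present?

0.183 g

Total n(KOH) added = 0.2369 x 0.03442 = 0.008154 mol.
n(HBr) used = 0.3973 x 0.01541 = 0.006122 mol, which equals the excess n(KOH).
So n(KOH) consumed by the sample = 0.008154 - 0.006122 = 0.002032 mol.
n(C9H8O4) = 0.002032 / 2 = 0.001016 mol.
mass = 0.001016 mol x 180.16 g/mol = 0.183 g.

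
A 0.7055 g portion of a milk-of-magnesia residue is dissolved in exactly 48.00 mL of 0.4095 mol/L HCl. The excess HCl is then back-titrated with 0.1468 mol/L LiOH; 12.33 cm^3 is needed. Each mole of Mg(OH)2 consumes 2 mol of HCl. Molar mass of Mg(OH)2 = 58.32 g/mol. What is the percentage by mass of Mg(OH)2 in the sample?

73.8%

Total n(HCl) added = 0.4095 x 0.04800 = 0.01966 mol.
n(LiOH) used = 0.1468 x 0.01233 = 0.001810 mol, which equals the excess n(HCl).
So n(HCl) consumed by the sample = 0.01966 - 0.001810 = 0.01785 mol.
n(Mg(OH)2) = 0.01785 / 2 = 0.008923 mol.
mass Mg(OH)2 = 0.008923 x 58.32 = 0.5204 g, so %Mg(OH)2 = 0.5204/0.7055 x 100 = 73.8%.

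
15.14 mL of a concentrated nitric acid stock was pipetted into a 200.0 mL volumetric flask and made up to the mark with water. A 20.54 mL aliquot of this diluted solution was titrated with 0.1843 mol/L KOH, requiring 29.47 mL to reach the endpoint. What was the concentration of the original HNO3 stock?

n(KOH) = 0.1843 x 0.02947 = 0.005431 mol.
n(HNO3) in the aliquot = 0.005431 mol.
[diluted HNO3] = 0.005431 / 0.02054 = 0.2644 M.
Dilution factor = 200.0/15.14 = 13.21, so [stock] = 0.2644 x 13.21 = 3.49 M.

3.49 M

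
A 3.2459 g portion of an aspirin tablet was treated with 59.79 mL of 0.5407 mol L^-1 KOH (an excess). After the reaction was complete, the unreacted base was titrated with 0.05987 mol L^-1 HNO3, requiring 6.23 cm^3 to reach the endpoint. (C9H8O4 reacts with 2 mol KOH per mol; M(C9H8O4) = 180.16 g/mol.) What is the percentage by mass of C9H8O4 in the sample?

88.7%

Total n(KOH) added = 0.5407 x 0.05979 = 0.03233 mol.
n(HNO3) used = 0.05987 x 0.006230 = 0.0003730 mol, which equals the excess n(KOH).
So n(KOH) consumed by the sample = 0.03233 - 0.0003730 = 0.03196 mol.
n(C9H8O4) = 0.03196 / 2 = 0.01598 mol.
mass C9H8O4 = 0.01598 x 180.16 = 2.879 g, so %C9H8O4 = 2.879/3.2459 x 100 = 88.7%.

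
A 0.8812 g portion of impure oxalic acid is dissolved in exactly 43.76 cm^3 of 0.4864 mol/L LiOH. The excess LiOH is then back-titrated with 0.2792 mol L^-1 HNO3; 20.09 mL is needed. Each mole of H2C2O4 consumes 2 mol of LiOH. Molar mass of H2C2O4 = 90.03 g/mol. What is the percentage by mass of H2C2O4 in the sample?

80.1%

Total n(LiOH) added = 0.4864 x 0.04376 = 0.02128 mol.
n(HNO3) used = 0.2792 x 0.02009 = 0.005609 mol, which equals the excess n(LiOH).
So n(LiOH) consumed by the sample = 0.02128 - 0.005609 = 0.01568 mol.
n(H2C2O4) = 0.01568 / 2 = 0.007838 mol.
mass H2C2O4 = 0.007838 x 90.03 = 0.7056 g, so %H2C2O4 = 0.7056/0.8812 x 100 = 80.1%.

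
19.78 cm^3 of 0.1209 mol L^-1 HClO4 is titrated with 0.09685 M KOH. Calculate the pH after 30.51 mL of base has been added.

12.05

n(acid) = 0.1209 x 0.01978 = 0.002391 mol; n(KOH) added = 0.09685 x 0.03051 = 0.002955 mol.
Base is in excess by 0.002955 - 0.002391 = 0.0005635 mol in a total volume of 0.05029 L.
[OH^-] = 0.0005635/0.05029 = 0.01120 M, so pOH = 1.95 and pH = 14.00 - 1.95 = 12.05.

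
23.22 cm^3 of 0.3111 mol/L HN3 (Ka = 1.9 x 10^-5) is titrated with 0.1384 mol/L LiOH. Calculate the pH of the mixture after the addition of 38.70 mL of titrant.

Initial n(HN3) = 0.3111 x 0.02322 = 0.007224 mol.
n(LiOH) added = 0.1384 x 0.03870 = 0.005356 mol, converting that many moles of HN3 to N3-.
Remaining n(HN3) = 0.001868 mol; n(N3-) = 0.005356 mol.
By Henderson-Hasselbalch, pH = pKa + log([A^-]/[HA]) = 4.72 + log(0.005356/0.001868) = 4.72 + (+0.46) = 5.18.

5.18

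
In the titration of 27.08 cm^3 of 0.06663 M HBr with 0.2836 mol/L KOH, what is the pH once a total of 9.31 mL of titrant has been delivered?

12.36

n(acid) = 0.06663 x 0.02708 = 0.001804 mol; n(KOH) added = 0.2836 x 0.009310 = 0.002640 mol.
Base is in excess by 0.002640 - 0.001804 = 0.0008360 mol in a total volume of 0.03639 L.
[OH^-] = 0.0008360/0.03639 = 0.02297 M, so pOH = 1.64 and pH = 14.00 - 1.64 = 12.36.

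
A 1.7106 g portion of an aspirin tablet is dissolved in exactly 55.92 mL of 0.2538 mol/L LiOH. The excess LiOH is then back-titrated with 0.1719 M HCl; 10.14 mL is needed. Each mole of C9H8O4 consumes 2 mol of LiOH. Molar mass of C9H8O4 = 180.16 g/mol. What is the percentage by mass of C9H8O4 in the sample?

Total n(LiOH) added = 0.2538 x 0.05592 = 0.01419 mol.
n(HCl) used = 0.1719 x 0.01014 = 0.001743 mol, which equals the excess n(LiOH).
So n(LiOH) consumed by the sample = 0.01419 - 0.001743 = 0.01245 mol.
n(C9H8O4) = 0.01245 / 2 = 0.006225 mol.
mass C9H8O4 = 0.006225 x 180.16 = 1.121 g, so %C9H8O4 = 1.121/1.7106 x 100 = 65.6%.

65.6%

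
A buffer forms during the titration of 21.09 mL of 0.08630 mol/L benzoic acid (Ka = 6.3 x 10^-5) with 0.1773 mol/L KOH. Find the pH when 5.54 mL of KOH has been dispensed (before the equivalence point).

4.27

Initial n(C6H5COOH) = 0.08630 x 0.02109 = 0.001820 mol.
n(KOH) added = 0.1773 x 0.005540 = 0.0009822 mol, converting that many moles of C6H5COOH to C6H5COO-.
Remaining n(C6H5COOH) = 0.0008378 mol; n(C6H5COO-) = 0.0009822 mol.
By Henderson-Hasselbalch, pH = pKa + log([A^-]/[HA]) = 4.20 + log(0.0009822/0.0008378) = 4.20 + (+0.07) = 4.27.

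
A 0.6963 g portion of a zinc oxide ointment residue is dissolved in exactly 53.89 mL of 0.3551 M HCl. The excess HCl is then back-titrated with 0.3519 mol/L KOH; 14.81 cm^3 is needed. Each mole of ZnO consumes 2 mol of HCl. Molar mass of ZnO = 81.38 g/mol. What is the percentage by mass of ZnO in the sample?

Total n(HCl) added = 0.3551 x 0.05389 = 0.01914 mol.
n(KOH) used = 0.3519 x 0.01481 = 0.005212 mol, which equals the excess n(HCl).
So n(HCl) consumed by the sample = 0.01914 - 0.005212 = 0.01392 mol.
n(ZnO) = 0.01392 / 2 = 0.006962 mol.
mass ZnO = 0.006962 x 81.38 = 0.5666 g, so %ZnO = 0.5666/0.6963 x 100 = 81.4%.

81.4%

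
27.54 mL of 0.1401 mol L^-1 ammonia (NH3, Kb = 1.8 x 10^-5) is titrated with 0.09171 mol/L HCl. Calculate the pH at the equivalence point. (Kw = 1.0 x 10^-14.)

5.26

n(NH3) = 0.1401 x 0.02754 = 0.003858 mol; V(HCl) at equivalence = 0.003858/0.09171 = 0.04207 L.
At equivalence the base is fully converted to NH4+; total volume = 0.06961 L, so [NH4+] = 0.003858/0.06961 = 0.05543 M.
Ka(NH4+) = Kw/Kb = 1.0e-14 / 1.8 x 10^-5 = 5.56e-10.
[H^+] = sqrt(Ka x [NH4+]) = sqrt(5.56e-10 x 0.05543) = 5.55e-6 M.
pH = -log(5.55e-6) = 5.26.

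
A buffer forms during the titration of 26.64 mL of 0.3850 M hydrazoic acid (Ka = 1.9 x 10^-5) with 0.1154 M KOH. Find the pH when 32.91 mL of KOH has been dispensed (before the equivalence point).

4.49

Initial n(HN3) = 0.3850 x 0.02664 = 0.01026 mol.
n(KOH) added = 0.1154 x 0.03291 = 0.003798 mol, converting that many moles of HN3 to N3-.
Remaining n(HN3) = 0.006459 mol; n(N3-) = 0.003798 mol.
By Henderson-Hasselbalch, pH = pKa + log([A^-]/[HA]) = 4.72 + log(0.003798/0.006459) = 4.72 + (-0.23) = 4.49.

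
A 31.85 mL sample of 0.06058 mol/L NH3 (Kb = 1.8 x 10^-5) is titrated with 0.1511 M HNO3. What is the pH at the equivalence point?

5.31

n(NH3) = 0.06058 x 0.03185 = 0.001929 mol; V(HNO3) at equivalence = 0.001929/0.1511 = 0.01277 L.
At equivalence the base is fully converted to NH4+; total volume = 0.04462 L, so [NH4+] = 0.001929/0.04462 = 0.04324 M.
Ka(NH4+) = Kw/Kb = 1.0e-14 / 1.8 x 10^-5 = 5.56e-10.
[H^+] = sqrt(Ka x [NH4+]) = sqrt(5.56e-10 x 0.04324) = 4.90e-6 M.
pH = -log(4.90e-6) = 5.31.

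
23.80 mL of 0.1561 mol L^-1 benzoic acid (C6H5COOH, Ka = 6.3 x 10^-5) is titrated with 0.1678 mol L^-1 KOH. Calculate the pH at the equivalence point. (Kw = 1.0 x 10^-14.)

8.55

n(C6H5COOH) = 0.1561 x 0.02380 = 0.003715 mol; V(KOH) at equivalence = 0.003715/0.1678 = 0.02214 L.
At equivalence all the acid is converted to C6H5COO-; total volume = 0.02380 + 0.02214 = 0.04594 L, so [C6H5COO-] = 0.003715/0.04594 = 0.08087 M.
Kb = Kw/Ka = 1.0e-14 / 6.3 x 10^-5 = 1.59e-10.
[OH^-] = sqrt(Kb x [C6H5COO-]) = sqrt(1.59e-10 x 0.08087) = 3.58e-6 M.
pOH = 5.45, so pH = 14.00 - 5.45 = 8.55.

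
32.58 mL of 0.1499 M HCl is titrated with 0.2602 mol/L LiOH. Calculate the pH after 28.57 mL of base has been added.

n(acid) = 0.1499 x 0.03258 = 0.004884 mol; n(LiOH) added = 0.2602 x 0.02857 = 0.007434 mol.
Base is in excess by 0.007434 - 0.004884 = 0.002550 mol in a total volume of 0.06115 L.
[OH^-] = 0.002550/0.06115 = 0.04170 M, so pOH = 1.38 and pH = 14.00 - 1.38 = 12.62.

12.62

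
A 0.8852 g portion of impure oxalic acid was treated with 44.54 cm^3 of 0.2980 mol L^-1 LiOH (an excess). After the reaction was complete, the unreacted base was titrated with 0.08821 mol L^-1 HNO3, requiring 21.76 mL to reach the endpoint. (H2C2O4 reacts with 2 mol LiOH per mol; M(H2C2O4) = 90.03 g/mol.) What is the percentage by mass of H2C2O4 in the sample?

Total n(LiOH) added = 0.2980 x 0.04454 = 0.01327 mol.
n(HNO3) used = 0.08821 x 0.02176 = 0.001919 mol, which equals the excess n(LiOH).
So n(LiOH) consumed by the sample = 0.01327 - 0.001919 = 0.01135 mol.
n(H2C2O4) = 0.01135 / 2 = 0.005677 mol.
mass H2C2O4 = 0.005677 x 90.03 = 0.5111 g, so %H2C2O4 = 0.5111/0.8852 x 100 = 57.7%.

57.7%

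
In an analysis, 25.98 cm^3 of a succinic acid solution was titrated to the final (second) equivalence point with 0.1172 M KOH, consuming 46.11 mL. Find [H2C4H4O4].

0.104 M

n(KOH) = 0.1172 x 0.04611 = 0.005404 mol.
At the final (second) equivalence point, 2 mol OH^- react per mol H2C4H4O4, so n(H2C4H4O4) = 0.005404 / 2 = 0.002702 mol.
[H2C4H4O4] = 0.002702 / 0.02598 L = 0.104 M.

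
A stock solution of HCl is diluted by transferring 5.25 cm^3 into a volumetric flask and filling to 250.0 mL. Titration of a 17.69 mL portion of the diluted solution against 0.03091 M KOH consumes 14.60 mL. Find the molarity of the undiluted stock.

n(KOH) = 0.03091 x 0.01460 = 0.0004513 mol.
n(HCl) in the aliquot = 0.0004513 mol.
[diluted HCl] = 0.0004513 / 0.01769 = 0.02551 M.
Dilution factor = 250.0/5.250 = 47.62, so [stock] = 0.02551 x 47.62 = 1.21 M.

1.21 M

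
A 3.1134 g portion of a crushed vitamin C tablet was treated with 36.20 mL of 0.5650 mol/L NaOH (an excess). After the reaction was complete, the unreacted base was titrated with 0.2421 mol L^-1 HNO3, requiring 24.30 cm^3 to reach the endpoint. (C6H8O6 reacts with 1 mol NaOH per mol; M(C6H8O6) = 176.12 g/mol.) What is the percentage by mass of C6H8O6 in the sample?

Total n(NaOH) added = 0.5650 x 0.03620 = 0.02045 mol.
n(HNO3) used = 0.2421 x 0.02430 = 0.005883 mol, which equals the excess n(NaOH).
So n(NaOH) consumed by the sample = 0.02045 - 0.005883 = 0.01457 mol.
n(C6H8O6) = 0.01457 / 1 = 0.01457 mol.
mass C6H8O6 = 0.01457 x 176.12 = 2.566 g, so %C6H8O6 = 2.566/3.1134 x 100 = 82.4%.

82.4%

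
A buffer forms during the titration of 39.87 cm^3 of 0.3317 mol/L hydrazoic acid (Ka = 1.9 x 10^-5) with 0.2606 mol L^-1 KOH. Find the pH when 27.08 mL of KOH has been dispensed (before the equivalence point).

Initial n(HN3) = 0.3317 x 0.03987 = 0.01322 mol.
n(KOH) added = 0.2606 x 0.02708 = 0.007057 mol, converting that many moles of HN3 to N3-.
Remaining n(HN3) = 0.006168 mol; n(N3-) = 0.007057 mol.
By Henderson-Hasselbalch, pH = pKa + log([A^-]/[HA]) = 4.72 + log(0.007057/0.006168) = 4.72 + (+0.06) = 4.78.

4.78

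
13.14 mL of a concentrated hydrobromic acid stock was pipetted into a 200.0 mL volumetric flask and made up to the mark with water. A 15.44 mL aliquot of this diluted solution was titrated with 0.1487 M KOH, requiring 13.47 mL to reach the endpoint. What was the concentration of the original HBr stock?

n(KOH) = 0.1487 x 0.01347 = 0.002003 mol.
n(HBr) in the aliquot = 0.002003 mol.
[diluted HBr] = 0.002003 / 0.01544 = 0.1297 M.
Dilution factor = 200.0/13.14 = 15.22, so [stock] = 0.1297 x 15.22 = 1.97 M.

1.97 M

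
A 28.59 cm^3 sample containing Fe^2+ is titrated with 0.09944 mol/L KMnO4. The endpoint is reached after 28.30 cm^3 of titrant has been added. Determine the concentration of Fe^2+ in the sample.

0.492 M

n(KMnO4) = 0.09944 x 0.02830 = 0.002814 mol.
From the balanced equation, 1 mol KMnO4 reacts with 5 mol Fe^2+, so n(Fe^2+) = 0.002814 x 5/1 = 0.01407 mol.
[Fe^2+] = 0.01407 / 0.02859 L = 0.492 M.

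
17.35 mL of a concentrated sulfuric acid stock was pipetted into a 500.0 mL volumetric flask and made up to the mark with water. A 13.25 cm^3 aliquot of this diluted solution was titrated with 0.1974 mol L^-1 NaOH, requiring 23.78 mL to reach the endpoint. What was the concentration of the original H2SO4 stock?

5.10 M

n(NaOH) = 0.1974 x 0.02378 = 0.004694 mol.
n(H2SO4) in the aliquot = 0.004694 x 1/2 = 0.002347 mol.
[diluted H2SO4] = 0.002347 / 0.01325 = 0.1771 M.
Dilution factor = 500.0/17.35 = 28.82, so [stock] = 0.1771 x 28.82 = 5.10 M.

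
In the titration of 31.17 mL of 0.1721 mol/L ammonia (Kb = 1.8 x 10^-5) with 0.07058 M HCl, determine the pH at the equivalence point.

5.28

n(NH3) = 0.1721 x 0.03117 = 0.005364 mol; V(HCl) at equivalence = 0.005364/0.07058 = 0.07600 L.
At equivalence the base is fully converted to NH4+; total volume = 0.1072 L, so [NH4+] = 0.005364/0.1072 = 0.05005 M.
Ka(NH4+) = Kw/Kb = 1.0e-14 / 1.8 x 10^-5 = 5.56e-10.
[H^+] = sqrt(Ka x [NH4+]) = sqrt(5.56e-10 x 0.05005) = 5.27e-6 M.
pH = -log(5.27e-6) = 5.28.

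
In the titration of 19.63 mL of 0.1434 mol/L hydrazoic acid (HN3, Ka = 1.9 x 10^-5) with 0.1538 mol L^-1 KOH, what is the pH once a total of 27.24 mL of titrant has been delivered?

12.47

n(acid) = 0.1434 x 0.01963 = 0.002815 mol; n(KOH) added = 0.1538 x 0.02724 = 0.004190 mol.
Base is in excess by 0.004190 - 0.002815 = 0.001375 mol in a total volume of 0.04687 L.
[OH^-] = 0.001375/0.04687 = 0.02933 M, so pOH = 1.53 and pH = 14.00 - 1.53 = 12.47.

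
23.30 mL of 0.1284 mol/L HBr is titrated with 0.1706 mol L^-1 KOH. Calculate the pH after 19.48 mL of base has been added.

11.89

n(acid) = 0.1284 x 0.02330 = 0.002992 mol; n(KOH) added = 0.1706 x 0.01948 = 0.003323 mol.
Base is in excess by 0.003323 - 0.002992 = 0.0003316 mol in a total volume of 0.04278 L.
[OH^-] = 0.0003316/0.04278 = 0.007751 M, so pOH = 2.11 and pH = 14.00 - 2.11 = 11.89.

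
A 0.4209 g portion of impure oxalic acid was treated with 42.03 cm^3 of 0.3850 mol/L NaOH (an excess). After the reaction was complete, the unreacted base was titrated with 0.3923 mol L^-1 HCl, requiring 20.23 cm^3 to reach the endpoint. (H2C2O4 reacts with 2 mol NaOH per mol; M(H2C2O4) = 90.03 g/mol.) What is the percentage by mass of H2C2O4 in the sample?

88.2%

Total n(NaOH) added = 0.3850 x 0.04203 = 0.01618 mol.
n(HCl) used = 0.3923 x 0.02023 = 0.007936 mol, which equals the excess n(NaOH).
So n(NaOH) consumed by the sample = 0.01618 - 0.007936 = 0.008245 mol.
n(H2C2O4) = 0.008245 / 2 = 0.004123 mol.
mass H2C2O4 = 0.004123 x 90.03 = 0.3712 g, so %H2C2O4 = 0.3712/0.4209 x 100 = 88.2%.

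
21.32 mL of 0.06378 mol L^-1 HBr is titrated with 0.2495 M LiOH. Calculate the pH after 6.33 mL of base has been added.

n(acid) = 0.06378 x 0.02132 = 0.001360 mol; n(LiOH) added = 0.2495 x 0.006330 = 0.001579 mol.
Base is in excess by 0.001579 - 0.001360 = 0.0002195 mol in a total volume of 0.02765 L.
[OH^-] = 0.0002195/0.02765 = 0.007940 M, so pOH = 2.10 and pH = 14.00 - 2.10 = 11.90.

11.90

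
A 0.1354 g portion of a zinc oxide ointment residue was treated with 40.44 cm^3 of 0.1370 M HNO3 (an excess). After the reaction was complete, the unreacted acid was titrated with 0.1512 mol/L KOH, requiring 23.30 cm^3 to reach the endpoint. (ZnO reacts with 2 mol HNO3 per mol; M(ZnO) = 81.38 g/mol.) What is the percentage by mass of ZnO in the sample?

60.6%

Total n(HNO3) added = 0.1370 x 0.04044 = 0.005540 mol.
n(KOH) used = 0.1512 x 0.02330 = 0.003523 mol, which equals the excess n(HNO3).
So n(HNO3) consumed by the sample = 0.005540 - 0.003523 = 0.002017 mol.
n(ZnO) = 0.002017 / 2 = 0.001009 mol.
mass ZnO = 0.001009 x 81.38 = 0.08208 g, so %ZnO = 0.08208/0.1354 x 100 = 60.6%.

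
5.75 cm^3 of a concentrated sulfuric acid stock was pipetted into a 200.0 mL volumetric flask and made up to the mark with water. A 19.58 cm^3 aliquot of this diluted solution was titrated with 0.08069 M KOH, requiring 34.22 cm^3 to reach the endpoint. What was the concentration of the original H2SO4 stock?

n(KOH) = 0.08069 x 0.03422 = 0.002761 mol.
n(H2SO4) in the aliquot = 0.002761 x 1/2 = 0.001381 mol.
[diluted H2SO4] = 0.001381 / 0.01958 = 0.07051 M.
Dilution factor = 200.0/5.750 = 34.78, so [stock] = 0.07051 x 34.78 = 2.45 M.

2.45 M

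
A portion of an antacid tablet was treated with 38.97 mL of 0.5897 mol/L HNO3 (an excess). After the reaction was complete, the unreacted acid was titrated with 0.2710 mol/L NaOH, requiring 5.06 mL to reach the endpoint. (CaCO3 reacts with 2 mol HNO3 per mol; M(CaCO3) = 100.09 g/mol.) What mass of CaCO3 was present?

Total n(HNO3) added = 0.5897 x 0.03897 = 0.02298 mol.
n(NaOH) used = 0.2710 x 0.005060 = 0.001371 mol, which equals the excess n(HNO3).
So n(HNO3) consumed by the sample = 0.02298 - 0.001371 = 0.02161 mol.
n(CaCO3) = 0.02161 / 2 = 0.01080 mol.
mass = 0.01080 mol x 100.09 g/mol = 1.08 g.

1.08 g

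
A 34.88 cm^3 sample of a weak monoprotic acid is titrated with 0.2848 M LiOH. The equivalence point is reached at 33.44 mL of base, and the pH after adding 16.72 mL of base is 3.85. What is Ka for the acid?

16.72 mL is half of the equivalence volume, so this is the half-equivalence point where [HA] = [A^-].
At half-equivalence pH = pKa, so pKa = 3.85.
Ka = 10^(-3.85) = 1.4 x 10^-4.

1.4 x 10^-4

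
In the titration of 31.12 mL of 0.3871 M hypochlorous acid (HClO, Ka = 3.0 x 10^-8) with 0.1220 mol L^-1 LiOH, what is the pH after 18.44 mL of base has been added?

Initial n(HClO) = 0.3871 x 0.03112 = 0.01205 mol.
n(LiOH) added = 0.1220 x 0.01844 = 0.002250 mol, converting that many moles of HClO to ClO-.
Remaining n(HClO) = 0.009797 mol; n(ClO-) = 0.002250 mol.
By Henderson-Hasselbalch, pH = pKa + log([A^-]/[HA]) = 7.52 + log(0.002250/0.009797) = 7.52 + (-0.64) = 6.88.

6.88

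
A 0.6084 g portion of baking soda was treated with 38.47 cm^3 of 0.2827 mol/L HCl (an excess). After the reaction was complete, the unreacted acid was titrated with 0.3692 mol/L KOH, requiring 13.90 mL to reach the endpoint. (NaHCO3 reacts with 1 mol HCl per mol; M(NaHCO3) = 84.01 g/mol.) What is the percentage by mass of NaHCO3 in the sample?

Total n(HCl) added = 0.2827 x 0.03847 = 0.01088 mol.
n(KOH) used = 0.3692 x 0.01390 = 0.005132 mol, which equals the excess n(HCl).
So n(HCl) consumed by the sample = 0.01088 - 0.005132 = 0.005744 mol.
n(NaHCO3) = 0.005744 / 1 = 0.005744 mol.
mass NaHCO3 = 0.005744 x 84.01 = 0.4825 g, so %NaHCO3 = 0.4825/0.6084 x 100 = 79.3%.

79.3%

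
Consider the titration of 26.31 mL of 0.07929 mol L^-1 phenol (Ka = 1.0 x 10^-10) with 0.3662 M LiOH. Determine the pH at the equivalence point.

n(C6H5OH) = 0.07929 x 0.02631 = 0.002086 mol; V(LiOH) at equivalence = 0.002086/0.3662 = 0.005697 L.
At equivalence all the acid is converted to C6H5O-; total volume = 0.02631 + 0.005697 = 0.03201 L, so [C6H5O-] = 0.002086/0.03201 = 0.06518 M.
Kb = Kw/Ka = 1.0e-14 / 1.0 x 10^-10 = 0.000100.
[OH^-] = sqrt(Kb x [C6H5O-]) = sqrt(0.000100 x 0.06518) = 0.00255 M.
pOH = 2.59, so pH = 14.00 - 2.59 = 11.41.

11.41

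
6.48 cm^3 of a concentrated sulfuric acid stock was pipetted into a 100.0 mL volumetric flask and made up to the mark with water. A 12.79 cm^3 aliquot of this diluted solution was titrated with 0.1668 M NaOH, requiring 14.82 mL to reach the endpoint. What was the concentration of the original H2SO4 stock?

n(NaOH) = 0.1668 x 0.01482 = 0.002472 mol.
n(H2SO4) in the aliquot = 0.002472 x 1/2 = 0.001236 mol.
[diluted H2SO4] = 0.001236 / 0.01279 = 0.09664 M.
Dilution factor = 100.0/6.480 = 15.43, so [stock] = 0.09664 x 15.43 = 1.49 M.

1.49 M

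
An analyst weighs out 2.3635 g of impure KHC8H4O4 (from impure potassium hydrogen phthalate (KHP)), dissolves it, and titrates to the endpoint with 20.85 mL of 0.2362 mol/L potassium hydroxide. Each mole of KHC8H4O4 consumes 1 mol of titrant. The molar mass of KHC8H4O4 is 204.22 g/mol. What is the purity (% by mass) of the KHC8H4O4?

42.6%

n(KOH) = 0.2362 x 0.02085 = 0.004925 mol.
n(KHC8H4O4) = 0.004925 / 1 = 0.004925 mol.
mass of KHC8H4O4 = 0.004925 x 204.22 = 1.006 g.
% purity = 1.006 / 2.3635 x 100 = 42.6%.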